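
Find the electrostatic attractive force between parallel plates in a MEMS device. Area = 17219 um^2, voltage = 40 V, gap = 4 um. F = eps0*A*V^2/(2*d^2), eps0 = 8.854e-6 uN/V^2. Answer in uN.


Step 1: Identify parameters.
eps0 = 8.854e-6 uN/V^2, A = 17219 um^2, V = 40 V, d = 4 um
Step 2: Compute V^2 = 40^2 = 1600
Step 3: Compute d^2 = 4^2 = 16
Step 4: F = 0.5 * 8.854e-6 * 17219 * 1600 / 16
F = 7.623 uN


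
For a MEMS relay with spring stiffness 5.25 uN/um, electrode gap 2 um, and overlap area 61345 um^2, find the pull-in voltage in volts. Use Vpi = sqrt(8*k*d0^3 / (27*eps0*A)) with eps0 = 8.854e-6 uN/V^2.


Step 1: Compute numerator: 8 * k * d0^3 = 8 * 5.25 * 2^3 = 336.0
Step 2: Compute denominator: 27 * eps0 * A = 27 * 8.854e-6 * 61345 = 14.665013
Step 3: Vpi = sqrt(336.0 / 14.665013)
Vpi = 4.79 V


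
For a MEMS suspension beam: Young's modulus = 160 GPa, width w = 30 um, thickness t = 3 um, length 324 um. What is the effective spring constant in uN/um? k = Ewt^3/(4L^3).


Step 1: Convert E to consistent units (1 GPa = 1000 uN/um^2).
E = 160 GPa = 160000 uN/um^2
Step 2: Compute t^3 = 3^3 = 27
Step 3: Compute L^3 = 324^3 = 34012224
Step 4: k = 160000 * 30 * 27 / (4 * 34012224)
k = 0.9526 uN/um


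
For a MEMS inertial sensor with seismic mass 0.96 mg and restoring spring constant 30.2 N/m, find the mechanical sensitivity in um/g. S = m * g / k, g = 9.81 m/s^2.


Step 1: Convert mass: m = 0.96 mg = 9.60e-07 kg
Step 2: S = m * g / k = 9.60e-07 * 9.81 / 30.2
Step 3: S = 3.12e-07 m/g
Step 4: Convert to um/g: S = 0.312 um/g


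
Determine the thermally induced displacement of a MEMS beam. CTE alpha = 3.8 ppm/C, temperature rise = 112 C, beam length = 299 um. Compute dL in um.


Step 1: Convert CTE: alpha = 3.8 ppm/C = 3.8e-6 /C
Step 2: dL = 3.8e-6 * 112 * 299
dL = 0.1273 um


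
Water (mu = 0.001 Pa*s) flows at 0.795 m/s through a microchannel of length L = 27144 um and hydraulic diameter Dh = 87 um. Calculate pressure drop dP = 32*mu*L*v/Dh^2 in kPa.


Step 1: Convert to SI: L = 27144e-6 m, Dh = 87e-6 m
Step 2: dP = 32 * 0.001 * 27144e-6 * 0.795 / (87e-6)^2
Step 3: dP = 91233.10 Pa
Step 4: Convert to kPa: dP = 91.23 kPa


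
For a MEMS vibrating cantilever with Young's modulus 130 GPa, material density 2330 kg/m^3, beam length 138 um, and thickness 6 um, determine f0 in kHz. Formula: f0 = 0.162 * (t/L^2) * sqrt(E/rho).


Step 1: Convert units to SI.
t_SI = 6e-6 m, L_SI = 138e-6 m
Step 2: Calculate sqrt(E/rho).
sqrt(130e9 / 2330) = 7469.54 m/s
Step 3: Compute f0.
f0 = 0.162 * 6e-6 / (138e-6)^2 * 7469.54 = 381243.1 Hz = 381.24 kHz


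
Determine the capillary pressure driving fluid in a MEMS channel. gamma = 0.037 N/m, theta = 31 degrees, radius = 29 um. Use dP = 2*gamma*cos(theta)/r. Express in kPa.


Step 1: cos(31 deg) = 0.8572
Step 2: Convert r to m: r = 29e-6 m
Step 3: dP = 2 * 0.037 * 0.8572 / 29e-6 = 2187.3 Pa
Step 4: Convert Pa to kPa (divide by 1000).
dP = 2.19 kPa


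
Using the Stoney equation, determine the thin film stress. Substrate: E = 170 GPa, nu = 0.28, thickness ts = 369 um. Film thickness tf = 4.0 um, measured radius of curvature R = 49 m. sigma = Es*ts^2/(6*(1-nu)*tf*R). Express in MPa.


Step 1: Compute numerator: Es * ts^2 = 170 * 369^2 = 23147370 (GPa*um^2)
Step 2: Compute denominator (R in um): 6*(1-nu)*tf*R = 6*0.72*4.0*49e6 = 846720000.0 (um^2)
Step 3: sigma (GPa) = 23147370 / 846720000.0 = 2.7338e-02 GPa
Step 4: Convert to MPa (x1000): sigma = 27.3 MPa


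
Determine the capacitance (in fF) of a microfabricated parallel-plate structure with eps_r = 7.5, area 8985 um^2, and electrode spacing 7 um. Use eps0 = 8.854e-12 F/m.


Step 1: Convert area to m^2: A = 8985e-12 m^2
Step 2: Convert gap to m: d = 7e-6 m
Step 3: C = eps0 * eps_r * A / d
C = 8.854e-12 * 7.5 * 8985e-12 / 7e-6
Step 4: Convert to fF (multiply by 1e15).
C = 85.24 fF


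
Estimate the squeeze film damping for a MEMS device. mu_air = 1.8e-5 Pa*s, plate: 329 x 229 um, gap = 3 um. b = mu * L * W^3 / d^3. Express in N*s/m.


Step 1: Convert to SI.
L = 329e-6 m, W = 229e-6 m, d = 3e-6 m
Step 2: W^3 = (229e-6)^3 = 1.20e-11 m^3
Step 3: d^3 = (3e-6)^3 = 2.70e-17 m^3
Step 4: b = 1.8e-5 * 329e-6 * 1.20e-11 / 2.70e-17
b = 2.63e-03 N*s/m


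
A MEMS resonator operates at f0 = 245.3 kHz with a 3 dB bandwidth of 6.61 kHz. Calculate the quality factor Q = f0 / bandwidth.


Step 1: Q = f0 / bandwidth
Step 2: Q = 245.3 / 6.61
Q = 37.1


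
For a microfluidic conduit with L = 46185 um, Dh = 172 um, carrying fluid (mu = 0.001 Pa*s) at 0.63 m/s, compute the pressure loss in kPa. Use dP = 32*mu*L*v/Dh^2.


Step 1: Convert to SI: L = 46185e-6 m, Dh = 172e-6 m
Step 2: dP = 32 * 0.001 * 46185e-6 * 0.63 / (172e-6)^2
Step 3: dP = 31472.74 Pa
Step 4: Convert to kPa: dP = 31.47 kPa


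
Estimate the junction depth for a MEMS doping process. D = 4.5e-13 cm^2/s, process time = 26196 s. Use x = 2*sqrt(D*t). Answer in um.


Step 1: Compute D*t = 4.5e-13 * 26196 = 1.17882e-08 cm^2
Step 2: sqrt(D*t) = 1.08573e-04 cm
Step 3: x = 2 * 1.08573e-04 cm = 2.17146e-04 cm
Step 4: Convert to um (1 cm = 1e4 um): x = 2.171 um


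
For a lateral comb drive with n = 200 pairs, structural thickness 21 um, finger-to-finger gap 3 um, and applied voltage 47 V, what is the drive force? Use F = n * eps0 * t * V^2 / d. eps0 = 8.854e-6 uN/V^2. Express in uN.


Step 1: Parameters: n=200, eps0=8.854e-6 uN/V^2, t=21 um, V=47 V, d=3 um
Step 2: V^2 = 2209
Step 3: F = 200 * 8.854e-6 * 21 * 2209 / 3
F = 27.382 uN


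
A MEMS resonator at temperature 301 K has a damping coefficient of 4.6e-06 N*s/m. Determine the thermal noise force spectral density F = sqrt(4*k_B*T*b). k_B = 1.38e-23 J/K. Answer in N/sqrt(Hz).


Step 1: Compute 4 * k_B * T * b
= 4 * 1.38e-23 * 301 * 4.6e-06
= 7.6430e-26 N^2/Hz
Step 2: F_noise = sqrt(7.6430e-26)
F_noise = 2.76e-13 N/sqrt(Hz)


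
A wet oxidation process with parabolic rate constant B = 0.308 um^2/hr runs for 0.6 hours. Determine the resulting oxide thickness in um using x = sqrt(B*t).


Step 1: Compute B*t = 0.308 * 0.6 = 0.1848
Step 2: x = sqrt(0.1848)
x = 0.43 um


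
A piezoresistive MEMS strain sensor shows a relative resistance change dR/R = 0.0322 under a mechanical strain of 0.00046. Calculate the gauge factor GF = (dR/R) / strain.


Step 1: Identify values.
dR/R = 0.0322, strain = 0.00046
Step 2: GF = (dR/R) / strain = 0.0322 / 0.00046
GF = 70.0


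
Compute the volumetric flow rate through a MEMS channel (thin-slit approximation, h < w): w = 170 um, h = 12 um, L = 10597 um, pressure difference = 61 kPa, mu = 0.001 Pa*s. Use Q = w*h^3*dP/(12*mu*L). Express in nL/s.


Step 1: Convert all dimensions to SI (meters).
w = 170e-6 m, h = 12e-6 m, L = 10597e-6 m, dP = 61e3 Pa
Step 2: Q = w * h^3 * dP / (12 * mu * L)
Q = 170e-6 * (12e-6)^3 * 61e3 / (12 * 0.001 * 10597e-6) = 1.4091535e-10 m^3/s
Step 3: Convert Q from m^3/s to nL/s (1 m^3 = 1e12 nL, so multiply by 1e12).
Q = 140.915 nL/s


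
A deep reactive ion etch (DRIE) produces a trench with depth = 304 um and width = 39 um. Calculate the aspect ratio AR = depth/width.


Step 1: AR = depth / width
Step 2: AR = 304 / 39
AR = 7.8


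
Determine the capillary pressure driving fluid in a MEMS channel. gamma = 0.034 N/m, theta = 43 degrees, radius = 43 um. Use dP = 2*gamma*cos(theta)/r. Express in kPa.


Step 1: cos(43 deg) = 0.7314
Step 2: Convert r to m: r = 43e-6 m
Step 3: dP = 2 * 0.034 * 0.7314 / 43e-6 = 1156.6 Pa
Step 4: Convert Pa to kPa (divide by 1000).
dP = 1.16 kPa


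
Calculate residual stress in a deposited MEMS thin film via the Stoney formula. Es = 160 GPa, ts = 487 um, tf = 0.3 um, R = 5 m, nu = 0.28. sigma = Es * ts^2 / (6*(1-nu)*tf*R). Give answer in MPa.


Step 1: Compute numerator: Es * ts^2 = 160 * 487^2 = 37947040 (GPa*um^2)
Step 2: Compute denominator (R in um): 6*(1-nu)*tf*R = 6*0.72*0.3*5e6 = 6480000.0 (um^2)
Step 3: sigma (GPa) = 37947040 / 6480000.0 = 5.856025e+00 GPa
Step 4: Convert to MPa (x1000): sigma = 5856.0 MPa


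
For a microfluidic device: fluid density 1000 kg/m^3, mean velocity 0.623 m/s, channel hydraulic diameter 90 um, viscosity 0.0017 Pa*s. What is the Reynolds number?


Step 1: Convert Dh to meters: Dh = 90e-6 m
Step 2: Re = rho * v * Dh / mu
Re = 1000 * 0.623 * 90e-6 / 0.0017
Re = 32.982


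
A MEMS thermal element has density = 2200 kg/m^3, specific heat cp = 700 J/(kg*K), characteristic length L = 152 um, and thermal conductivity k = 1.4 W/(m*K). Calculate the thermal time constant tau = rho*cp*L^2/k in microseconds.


Step 1: Convert L to m: L = 152e-6 m
Step 2: L^2 = (152e-6)^2 = 2.3104e-08 m^2
Step 3: tau = 2200 * 700 * 2.3104e-08 / 1.4 = 2.54144e-02 s
Step 4: Convert to microseconds (multiply by 1e6).
tau = 25414.4 us


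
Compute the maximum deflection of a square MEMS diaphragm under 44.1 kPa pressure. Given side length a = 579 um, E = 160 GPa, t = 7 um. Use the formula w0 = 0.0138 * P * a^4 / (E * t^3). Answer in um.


Step 1: Convert pressure to compatible units (E is in GPa, so P in GPa).
P = 44.1 kPa = 44.1e-6 GPa
Step 2: Compute numerator: 0.0138 * P * a^4.
a^4 = 579^4 = 112386528081
numerator = 0.0138 * 44.1e-6 * 112386528081 = 6.839619e+04
Step 3: Compute denominator: E * t^3 = 160 * 7^3 = 54880
Step 4: w0 = numerator / denominator = 6.839619e+04 / 54880 = 1.2463 um


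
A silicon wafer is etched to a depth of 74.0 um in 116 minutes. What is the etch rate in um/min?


Step 1: Etch rate = depth / time
Step 2: rate = 74.0 / 116
rate = 0.638 um/min


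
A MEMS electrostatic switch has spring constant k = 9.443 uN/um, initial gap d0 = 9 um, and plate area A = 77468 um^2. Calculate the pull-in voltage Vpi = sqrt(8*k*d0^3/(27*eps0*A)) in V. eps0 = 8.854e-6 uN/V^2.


Step 1: Compute numerator: 8 * k * d0^3 = 8 * 9.443 * 9^3 = 55071.576
Step 2: Compute denominator: 27 * eps0 * A = 27 * 8.854e-6 * 77468 = 18.519345
Step 3: Vpi = sqrt(55071.576 / 18.519345)
Vpi = 54.53 V


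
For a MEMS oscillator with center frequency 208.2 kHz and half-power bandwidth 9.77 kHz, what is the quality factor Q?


Step 1: Q = f0 / bandwidth
Step 2: Q = 208.2 / 9.77
Q = 21.3


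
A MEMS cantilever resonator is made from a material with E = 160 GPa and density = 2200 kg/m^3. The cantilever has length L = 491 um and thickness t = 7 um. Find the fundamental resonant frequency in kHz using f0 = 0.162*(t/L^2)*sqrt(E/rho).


Step 1: Convert units to SI.
t_SI = 7e-6 m, L_SI = 491e-6 m
Step 2: Calculate sqrt(E/rho).
sqrt(160e9 / 2200) = 8528.03 m/s
Step 3: Compute f0.
f0 = 0.162 * 7e-6 / (491e-6)^2 * 8528.03 = 40114.3 Hz = 40.11 kHz


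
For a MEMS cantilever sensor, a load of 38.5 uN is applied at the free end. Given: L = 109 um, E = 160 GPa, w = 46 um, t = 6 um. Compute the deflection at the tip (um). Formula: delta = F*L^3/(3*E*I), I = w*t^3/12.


Step 1: Calculate the second moment of area.
I = w * t^3 / 12 = 46 * 6^3 / 12 = 828.0 um^4
Step 2: Convert E to consistent units (1 GPa = 1000 uN/um^2).
E = 160 GPa = 160000 uN/um^2
Step 3: Calculate tip deflection.
delta = F * L^3 / (3 * E * I)
delta = 38.5 * 109^3 / (3 * 160000 * 828.0)
delta = 0.1254 um


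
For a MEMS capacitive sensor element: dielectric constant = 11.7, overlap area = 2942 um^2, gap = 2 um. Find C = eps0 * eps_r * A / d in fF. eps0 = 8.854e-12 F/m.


Step 1: Convert area to m^2: A = 2942e-12 m^2
Step 2: Convert gap to m: d = 2e-6 m
Step 3: C = eps0 * eps_r * A / d
C = 8.854e-12 * 11.7 * 2942e-12 / 2e-6
Step 4: Convert to fF (multiply by 1e15).
C = 152.38 fF


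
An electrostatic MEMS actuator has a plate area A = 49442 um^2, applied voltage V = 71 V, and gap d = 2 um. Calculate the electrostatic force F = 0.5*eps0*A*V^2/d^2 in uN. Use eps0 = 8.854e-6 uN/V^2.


Step 1: Identify parameters.
eps0 = 8.854e-6 uN/V^2, A = 49442 um^2, V = 71 V, d = 2 um
Step 2: Compute V^2 = 71^2 = 5041
Step 3: Compute d^2 = 2^2 = 4
Step 4: F = 0.5 * 8.854e-6 * 49442 * 5041 / 4
F = 275.843 uN


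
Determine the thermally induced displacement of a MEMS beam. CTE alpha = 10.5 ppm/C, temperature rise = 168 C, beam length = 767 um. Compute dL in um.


Step 1: Convert CTE: alpha = 10.5 ppm/C = 10.5e-6 /C
Step 2: dL = 10.5e-6 * 168 * 767
dL = 1.353 um


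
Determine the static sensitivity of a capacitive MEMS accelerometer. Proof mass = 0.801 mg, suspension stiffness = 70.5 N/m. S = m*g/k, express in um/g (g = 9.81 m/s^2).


Step 1: Convert mass: m = 0.801 mg = 8.01e-07 kg
Step 2: S = m * g / k = 8.01e-07 * 9.81 / 70.5
Step 3: S = 1.11e-07 m/g
Step 4: Convert to um/g: S = 0.111 um/g


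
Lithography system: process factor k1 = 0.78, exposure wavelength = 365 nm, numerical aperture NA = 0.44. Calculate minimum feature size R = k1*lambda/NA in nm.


Step 1: Identify values: k1 = 0.78, lambda = 365 nm, NA = 0.44
Step 2: R = k1 * lambda / NA
R = 0.78 * 365 / 0.44
R = 647.0 nm


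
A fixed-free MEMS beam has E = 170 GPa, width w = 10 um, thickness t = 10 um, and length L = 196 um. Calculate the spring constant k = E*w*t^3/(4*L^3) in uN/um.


Step 1: Convert E to consistent units (1 GPa = 1000 uN/um^2).
E = 170 GPa = 170000 uN/um^2
Step 2: Compute t^3 = 10^3 = 1000
Step 3: Compute L^3 = 196^3 = 7529536
Step 4: k = 170000 * 10 * 1000 / (4 * 7529536)
k = 56.4444 uN/um


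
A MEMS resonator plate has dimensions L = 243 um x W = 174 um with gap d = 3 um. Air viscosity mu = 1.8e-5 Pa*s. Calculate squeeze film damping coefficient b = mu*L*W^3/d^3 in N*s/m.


Step 1: Convert to SI.
L = 243e-6 m, W = 174e-6 m, d = 3e-6 m
Step 2: W^3 = (174e-6)^3 = 5.27e-12 m^3
Step 3: d^3 = (3e-6)^3 = 2.70e-17 m^3
Step 4: b = 1.8e-5 * 243e-6 * 5.27e-12 / 2.70e-17
b = 8.53e-04 N*s/m


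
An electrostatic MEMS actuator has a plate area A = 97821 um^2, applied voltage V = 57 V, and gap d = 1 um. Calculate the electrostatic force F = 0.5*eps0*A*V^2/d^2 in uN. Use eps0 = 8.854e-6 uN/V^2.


Step 1: Identify parameters.
eps0 = 8.854e-6 uN/V^2, A = 97821 um^2, V = 57 V, d = 1 um
Step 2: Compute V^2 = 57^2 = 3249
Step 3: Compute d^2 = 1^2 = 1
Step 4: F = 0.5 * 8.854e-6 * 97821 * 3249 / 1
F = 1406.991 uN


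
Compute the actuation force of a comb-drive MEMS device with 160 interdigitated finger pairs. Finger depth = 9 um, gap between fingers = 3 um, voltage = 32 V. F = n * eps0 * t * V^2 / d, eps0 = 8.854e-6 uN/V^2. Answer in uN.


Step 1: Parameters: n=160, eps0=8.854e-6 uN/V^2, t=9 um, V=32 V, d=3 um
Step 2: V^2 = 1024
Step 3: F = 160 * 8.854e-6 * 9 * 1024 / 3
F = 4.352 uN


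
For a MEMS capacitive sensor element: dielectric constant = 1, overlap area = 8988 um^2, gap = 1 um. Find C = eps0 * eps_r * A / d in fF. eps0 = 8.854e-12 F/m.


Step 1: Convert area to m^2: A = 8988e-12 m^2
Step 2: Convert gap to m: d = 1e-6 m
Step 3: C = eps0 * eps_r * A / d
C = 8.854e-12 * 1 * 8988e-12 / 1e-6
Step 4: Convert to fF (multiply by 1e15).
C = 79.58 fF


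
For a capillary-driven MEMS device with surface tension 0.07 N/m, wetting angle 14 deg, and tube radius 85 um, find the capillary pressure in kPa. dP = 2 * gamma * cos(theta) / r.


Step 1: cos(14 deg) = 0.9703
Step 2: Convert r to m: r = 85e-6 m
Step 3: dP = 2 * 0.07 * 0.9703 / 85e-6 = 1598.1 Pa
Step 4: Convert Pa to kPa (divide by 1000).
dP = 1.6 kPa


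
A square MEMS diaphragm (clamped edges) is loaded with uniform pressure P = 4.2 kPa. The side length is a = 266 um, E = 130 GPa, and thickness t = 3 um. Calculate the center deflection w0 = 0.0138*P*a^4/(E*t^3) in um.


Step 1: Convert pressure to compatible units (E is in GPa, so P in GPa).
P = 4.2 kPa = 4.2e-6 GPa
Step 2: Compute numerator: 0.0138 * P * a^4.
a^4 = 266^4 = 5006411536
numerator = 0.0138 * 4.2e-6 * 5006411536 = 2.9017e+02
Step 3: Compute denominator: E * t^3 = 130 * 3^3 = 3510
Step 4: w0 = numerator / denominator = 2.9017e+02 / 3510 = 0.0827 um


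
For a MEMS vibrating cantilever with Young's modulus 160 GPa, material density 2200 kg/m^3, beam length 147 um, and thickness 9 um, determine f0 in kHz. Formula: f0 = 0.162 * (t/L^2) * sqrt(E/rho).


Step 1: Convert units to SI.
t_SI = 9e-6 m, L_SI = 147e-6 m
Step 2: Calculate sqrt(E/rho).
sqrt(160e9 / 2200) = 8528.03 m/s
Step 3: Compute f0.
f0 = 0.162 * 9e-6 / (147e-6)^2 * 8528.03 = 575402.3 Hz = 575.4 kHz


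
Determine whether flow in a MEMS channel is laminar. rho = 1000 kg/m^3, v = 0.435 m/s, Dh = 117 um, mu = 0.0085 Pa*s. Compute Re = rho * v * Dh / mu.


Step 1: Convert Dh to meters: Dh = 117e-6 m
Step 2: Re = rho * v * Dh / mu
Re = 1000 * 0.435 * 117e-6 / 0.0085
Re = 5.988
Since Re = 5.988 is below ~2300, the flow is laminar.


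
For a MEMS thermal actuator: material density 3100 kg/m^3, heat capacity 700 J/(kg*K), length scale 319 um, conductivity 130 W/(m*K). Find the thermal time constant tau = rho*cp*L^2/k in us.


Step 1: Convert L to m: L = 319e-6 m
Step 2: L^2 = (319e-6)^2 = 1.01761e-07 m^2
Step 3: tau = 3100 * 700 * 1.01761e-07 / 130 = 1.69862592e-03 s
Step 4: Convert to microseconds (multiply by 1e6).
tau = 1698.626 us


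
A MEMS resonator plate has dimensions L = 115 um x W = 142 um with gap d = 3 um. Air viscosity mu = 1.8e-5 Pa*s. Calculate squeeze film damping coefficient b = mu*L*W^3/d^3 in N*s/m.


Step 1: Convert to SI.
L = 115e-6 m, W = 142e-6 m, d = 3e-6 m
Step 2: W^3 = (142e-6)^3 = 2.86e-12 m^3
Step 3: d^3 = (3e-6)^3 = 2.70e-17 m^3
Step 4: b = 1.8e-5 * 115e-6 * 2.86e-12 / 2.70e-17
b = 2.20e-04 N*s/m


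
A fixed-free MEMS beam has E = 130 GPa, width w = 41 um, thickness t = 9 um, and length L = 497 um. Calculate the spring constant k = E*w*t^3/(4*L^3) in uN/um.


Step 1: Convert E to consistent units (1 GPa = 1000 uN/um^2).
E = 130 GPa = 130000 uN/um^2
Step 2: Compute t^3 = 9^3 = 729
Step 3: Compute L^3 = 497^3 = 122763473
Step 4: k = 130000 * 41 * 729 / (4 * 122763473)
k = 7.9127 uN/um


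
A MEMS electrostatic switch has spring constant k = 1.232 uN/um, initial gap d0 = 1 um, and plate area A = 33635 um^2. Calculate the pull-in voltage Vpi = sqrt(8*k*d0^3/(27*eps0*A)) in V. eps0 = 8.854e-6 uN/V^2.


Step 1: Compute numerator: 8 * k * d0^3 = 8 * 1.232 * 1^3 = 9.856
Step 2: Compute denominator: 27 * eps0 * A = 27 * 8.854e-6 * 33635 = 8.040716
Step 3: Vpi = sqrt(9.856 / 8.040716)
Vpi = 1.11 V


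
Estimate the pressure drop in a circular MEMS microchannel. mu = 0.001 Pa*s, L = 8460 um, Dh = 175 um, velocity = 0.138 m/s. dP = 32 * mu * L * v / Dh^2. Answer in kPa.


Step 1: Convert to SI: L = 8460e-6 m, Dh = 175e-6 m
Step 2: dP = 32 * 0.001 * 8460e-6 * 0.138 / (175e-6)^2
Step 3: dP = 1219.90 Pa
Step 4: Convert to kPa: dP = 1.22 kPa


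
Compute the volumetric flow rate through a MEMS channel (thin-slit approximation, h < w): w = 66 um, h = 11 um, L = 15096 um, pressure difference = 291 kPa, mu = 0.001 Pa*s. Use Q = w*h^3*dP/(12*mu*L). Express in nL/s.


Step 1: Convert all dimensions to SI (meters).
w = 66e-6 m, h = 11e-6 m, L = 15096e-6 m, dP = 291e3 Pa
Step 2: Q = w * h^3 * dP / (12 * mu * L)
Q = 66e-6 * (11e-6)^3 * 291e3 / (12 * 0.001 * 15096e-6) = 1.4111457e-10 m^3/s
Step 3: Convert Q from m^3/s to nL/s (1 m^3 = 1e12 nL, so multiply by 1e12).
Q = 141.115 nL/s


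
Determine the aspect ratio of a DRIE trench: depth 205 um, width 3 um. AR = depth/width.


Step 1: AR = depth / width
Step 2: AR = 205 / 3
AR = 68.3


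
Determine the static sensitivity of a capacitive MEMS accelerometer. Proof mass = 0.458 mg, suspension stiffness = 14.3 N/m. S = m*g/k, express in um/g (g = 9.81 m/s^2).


Step 1: Convert mass: m = 0.458 mg = 4.58e-07 kg
Step 2: S = m * g / k = 4.58e-07 * 9.81 / 14.3
Step 3: S = 3.14e-07 m/g
Step 4: Convert to um/g: S = 0.314 um/g


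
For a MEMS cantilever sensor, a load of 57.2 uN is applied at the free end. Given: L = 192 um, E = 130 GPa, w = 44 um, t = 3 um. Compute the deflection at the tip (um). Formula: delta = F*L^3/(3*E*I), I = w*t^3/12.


Step 1: Calculate the second moment of area.
I = w * t^3 / 12 = 44 * 3^3 / 12 = 99.0 um^4
Step 2: Convert E to consistent units (1 GPa = 1000 uN/um^2).
E = 130 GPa = 130000 uN/um^2
Step 3: Calculate tip deflection.
delta = F * L^3 / (3 * E * I)
delta = 57.2 * 192^3 / (3 * 130000 * 99.0)
delta = 10.4858 um


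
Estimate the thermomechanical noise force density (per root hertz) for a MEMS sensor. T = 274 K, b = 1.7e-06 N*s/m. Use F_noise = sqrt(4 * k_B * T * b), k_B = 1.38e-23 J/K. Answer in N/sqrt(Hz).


Step 1: Compute 4 * k_B * T * b
= 4 * 1.38e-23 * 274 * 1.7e-06
= 2.5712e-26 N^2/Hz
Step 2: F_noise = sqrt(2.5712e-26)
F_noise = 1.60e-13 N/sqrt(Hz)


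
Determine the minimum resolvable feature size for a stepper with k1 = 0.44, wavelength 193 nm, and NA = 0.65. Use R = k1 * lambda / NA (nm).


Step 1: Identify values: k1 = 0.44, lambda = 193 nm, NA = 0.65
Step 2: R = k1 * lambda / NA
R = 0.44 * 193 / 0.65
R = 130.6 nm


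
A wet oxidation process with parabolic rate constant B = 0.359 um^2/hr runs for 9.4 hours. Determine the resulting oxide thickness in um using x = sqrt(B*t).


Step 1: Compute B*t = 0.359 * 9.4 = 3.3746
Step 2: x = sqrt(3.3746)
x = 1.837 um


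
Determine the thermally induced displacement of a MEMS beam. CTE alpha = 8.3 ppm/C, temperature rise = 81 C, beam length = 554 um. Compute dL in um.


Step 1: Convert CTE: alpha = 8.3 ppm/C = 8.3e-6 /C
Step 2: dL = 8.3e-6 * 81 * 554
dL = 0.3725 um


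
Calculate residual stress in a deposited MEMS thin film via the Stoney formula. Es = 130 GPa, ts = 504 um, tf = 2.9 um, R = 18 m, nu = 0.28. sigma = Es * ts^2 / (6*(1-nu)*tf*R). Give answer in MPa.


Step 1: Compute numerator: Es * ts^2 = 130 * 504^2 = 33022080 (GPa*um^2)
Step 2: Compute denominator (R in um): 6*(1-nu)*tf*R = 6*0.72*2.9*18e6 = 225504000.0 (um^2)
Step 3: sigma (GPa) = 33022080 / 225504000.0 = 1.46437e-01 GPa
Step 4: Convert to MPa (x1000): sigma = 146.4 MPa


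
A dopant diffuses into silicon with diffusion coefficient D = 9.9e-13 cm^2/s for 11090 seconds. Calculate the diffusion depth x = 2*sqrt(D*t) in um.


Step 1: Compute D*t = 9.9e-13 * 11090 = 1.09791e-08 cm^2
Step 2: sqrt(D*t) = 1.04781e-04 cm
Step 3: x = 2 * 1.04781e-04 cm = 2.09562e-04 cm
Step 4: Convert to um (1 cm = 1e4 um): x = 2.096 um


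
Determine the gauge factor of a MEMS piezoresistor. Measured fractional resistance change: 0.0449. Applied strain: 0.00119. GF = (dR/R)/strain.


Step 1: Identify values.
dR/R = 0.0449, strain = 0.00119
Step 2: GF = (dR/R) / strain = 0.0449 / 0.00119
GF = 37.7


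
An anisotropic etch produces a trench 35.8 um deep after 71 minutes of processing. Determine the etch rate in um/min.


Step 1: Etch rate = depth / time
Step 2: rate = 35.8 / 71
rate = 0.504 um/min


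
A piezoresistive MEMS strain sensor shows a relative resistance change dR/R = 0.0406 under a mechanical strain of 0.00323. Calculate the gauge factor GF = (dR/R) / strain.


Step 1: Identify values.
dR/R = 0.0406, strain = 0.00323
Step 2: GF = (dR/R) / strain = 0.0406 / 0.00323
GF = 12.6


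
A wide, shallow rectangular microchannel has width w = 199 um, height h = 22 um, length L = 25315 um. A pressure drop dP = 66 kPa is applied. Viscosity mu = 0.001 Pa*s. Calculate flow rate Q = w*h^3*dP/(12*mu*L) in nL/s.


Step 1: Convert all dimensions to SI (meters).
w = 199e-6 m, h = 22e-6 m, L = 25315e-6 m, dP = 66e3 Pa
Step 2: Q = w * h^3 * dP / (12 * mu * L)
Q = 199e-6 * (22e-6)^3 * 66e3 / (12 * 0.001 * 25315e-6) = 4.6036879e-10 m^3/s
Step 3: Convert Q from m^3/s to nL/s (1 m^3 = 1e12 nL, so multiply by 1e12).
Q = 460.369 nL/s


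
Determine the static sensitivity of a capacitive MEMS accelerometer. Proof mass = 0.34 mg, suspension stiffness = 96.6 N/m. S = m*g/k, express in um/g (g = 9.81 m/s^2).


Step 1: Convert mass: m = 0.34 mg = 3.40e-07 kg
Step 2: S = m * g / k = 3.40e-07 * 9.81 / 96.6
Step 3: S = 3.45e-08 m/g
Step 4: Convert to um/g: S = 0.035 um/g


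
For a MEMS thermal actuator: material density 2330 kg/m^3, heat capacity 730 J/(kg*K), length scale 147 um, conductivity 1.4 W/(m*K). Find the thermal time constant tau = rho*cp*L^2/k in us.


Step 1: Convert L to m: L = 147e-6 m
Step 2: L^2 = (147e-6)^2 = 2.1609e-08 m^2
Step 3: tau = 2330 * 730 * 2.1609e-08 / 1.4 = 2.62533915e-02 s
Step 4: Convert to microseconds (multiply by 1e6).
tau = 26253.392 us


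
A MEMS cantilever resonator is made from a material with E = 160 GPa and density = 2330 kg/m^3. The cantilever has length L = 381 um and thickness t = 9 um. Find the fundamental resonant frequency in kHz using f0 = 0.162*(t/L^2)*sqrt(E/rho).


Step 1: Convert units to SI.
t_SI = 9e-6 m, L_SI = 381e-6 m
Step 2: Calculate sqrt(E/rho).
sqrt(160e9 / 2330) = 8286.71 m/s
Step 3: Compute f0.
f0 = 0.162 * 9e-6 / (381e-6)^2 * 8286.71 = 83231.9 Hz = 83.23 kHz


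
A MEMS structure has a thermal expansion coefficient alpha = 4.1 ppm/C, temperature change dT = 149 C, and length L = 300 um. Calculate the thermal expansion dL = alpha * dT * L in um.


Step 1: Convert CTE: alpha = 4.1 ppm/C = 4.1e-6 /C
Step 2: dL = 4.1e-6 * 149 * 300
dL = 0.1833 um


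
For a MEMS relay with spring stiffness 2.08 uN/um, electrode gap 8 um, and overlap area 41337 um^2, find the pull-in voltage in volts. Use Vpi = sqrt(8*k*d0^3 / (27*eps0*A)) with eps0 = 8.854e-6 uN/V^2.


Step 1: Compute numerator: 8 * k * d0^3 = 8 * 2.08 * 8^3 = 8519.68
Step 2: Compute denominator: 27 * eps0 * A = 27 * 8.854e-6 * 41337 = 9.881941
Step 3: Vpi = sqrt(8519.68 / 9.881941)
Vpi = 29.36 V


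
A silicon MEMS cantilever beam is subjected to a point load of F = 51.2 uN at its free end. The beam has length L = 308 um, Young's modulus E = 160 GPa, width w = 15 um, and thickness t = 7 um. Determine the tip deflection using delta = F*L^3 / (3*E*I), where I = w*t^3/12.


Step 1: Calculate the second moment of area.
I = w * t^3 / 12 = 15 * 7^3 / 12 = 428.75 um^4
Step 2: Convert E to consistent units (1 GPa = 1000 uN/um^2).
E = 160 GPa = 160000 uN/um^2
Step 3: Calculate tip deflection.
delta = F * L^3 / (3 * E * I)
delta = 51.2 * 308^3 / (3 * 160000 * 428.75)
delta = 7.269 um


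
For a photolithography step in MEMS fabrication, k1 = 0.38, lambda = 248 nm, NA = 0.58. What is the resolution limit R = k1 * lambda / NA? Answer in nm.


Step 1: Identify values: k1 = 0.38, lambda = 248 nm, NA = 0.58
Step 2: R = k1 * lambda / NA
R = 0.38 * 248 / 0.58
R = 162.5 nm


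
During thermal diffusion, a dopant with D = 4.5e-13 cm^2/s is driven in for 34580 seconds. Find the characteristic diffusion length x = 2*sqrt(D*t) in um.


Step 1: Compute D*t = 4.5e-13 * 34580 = 1.5561e-08 cm^2
Step 2: sqrt(D*t) = 1.24744e-04 cm
Step 3: x = 2 * 1.24744e-04 cm = 2.49488e-04 cm
Step 4: Convert to um (1 cm = 1e4 um): x = 2.495 um


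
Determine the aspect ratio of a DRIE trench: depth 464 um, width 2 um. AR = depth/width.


Step 1: AR = depth / width
Step 2: AR = 464 / 2
AR = 232.0


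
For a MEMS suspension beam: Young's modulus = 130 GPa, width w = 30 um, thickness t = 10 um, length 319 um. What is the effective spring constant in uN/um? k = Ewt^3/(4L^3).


Step 1: Convert E to consistent units (1 GPa = 1000 uN/um^2).
E = 130 GPa = 130000 uN/um^2
Step 2: Compute t^3 = 10^3 = 1000
Step 3: Compute L^3 = 319^3 = 32461759
Step 4: k = 130000 * 30 * 1000 / (4 * 32461759)
k = 30.0353 uN/um


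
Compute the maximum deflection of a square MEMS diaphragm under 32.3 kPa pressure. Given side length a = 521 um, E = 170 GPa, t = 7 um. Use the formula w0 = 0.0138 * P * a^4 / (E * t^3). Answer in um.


Step 1: Convert pressure to compatible units (E is in GPa, so P in GPa).
P = 32.3 kPa = 32.3e-6 GPa
Step 2: Compute numerator: 0.0138 * P * a^4.
a^4 = 521^4 = 73680216481
numerator = 0.0138 * 32.3e-6 * 73680216481 = 3.28422e+04
Step 3: Compute denominator: E * t^3 = 170 * 7^3 = 58310
Step 4: w0 = numerator / denominator = 3.28422e+04 / 58310 = 0.5632 um


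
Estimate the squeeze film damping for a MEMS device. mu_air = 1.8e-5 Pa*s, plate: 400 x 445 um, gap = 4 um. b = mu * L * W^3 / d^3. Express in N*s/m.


Step 1: Convert to SI.
L = 400e-6 m, W = 445e-6 m, d = 4e-6 m
Step 2: W^3 = (445e-6)^3 = 8.81e-11 m^3
Step 3: d^3 = (4e-6)^3 = 6.40e-17 m^3
Step 4: b = 1.8e-5 * 400e-6 * 8.81e-11 / 6.40e-17
b = 9.91e-03 N*s/m


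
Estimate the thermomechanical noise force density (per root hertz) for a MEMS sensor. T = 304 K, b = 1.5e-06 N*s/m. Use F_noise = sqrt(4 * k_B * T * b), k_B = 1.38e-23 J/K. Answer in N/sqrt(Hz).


Step 1: Compute 4 * k_B * T * b
= 4 * 1.38e-23 * 304 * 1.5e-06
= 2.5171e-26 N^2/Hz
Step 2: F_noise = sqrt(2.5171e-26)
F_noise = 1.59e-13 N/sqrt(Hz)


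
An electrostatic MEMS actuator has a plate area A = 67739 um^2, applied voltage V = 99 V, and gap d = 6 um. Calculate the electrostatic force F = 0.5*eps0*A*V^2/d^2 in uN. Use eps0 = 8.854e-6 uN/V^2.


Step 1: Identify parameters.
eps0 = 8.854e-6 uN/V^2, A = 67739 um^2, V = 99 V, d = 6 um
Step 2: Compute V^2 = 99^2 = 9801
Step 3: Compute d^2 = 6^2 = 36
Step 4: F = 0.5 * 8.854e-6 * 67739 * 9801 / 36
F = 81.642 uN


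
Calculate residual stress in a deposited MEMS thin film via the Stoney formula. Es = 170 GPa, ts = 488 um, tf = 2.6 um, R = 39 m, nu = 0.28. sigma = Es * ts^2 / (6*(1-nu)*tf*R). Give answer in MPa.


Step 1: Compute numerator: Es * ts^2 = 170 * 488^2 = 40484480 (GPa*um^2)
Step 2: Compute denominator (R in um): 6*(1-nu)*tf*R = 6*0.72*2.6*39e6 = 438048000.0 (um^2)
Step 3: sigma (GPa) = 40484480 / 438048000.0 = 9.242e-02 GPa
Step 4: Convert to MPa (x1000): sigma = 92.4 MPa


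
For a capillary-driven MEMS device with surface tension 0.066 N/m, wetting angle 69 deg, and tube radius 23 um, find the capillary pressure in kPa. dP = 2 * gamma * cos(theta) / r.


Step 1: cos(69 deg) = 0.3584
Step 2: Convert r to m: r = 23e-6 m
Step 3: dP = 2 * 0.066 * 0.3584 / 23e-6 = 2056.9 Pa
Step 4: Convert Pa to kPa (divide by 1000).
dP = 2.06 kPa


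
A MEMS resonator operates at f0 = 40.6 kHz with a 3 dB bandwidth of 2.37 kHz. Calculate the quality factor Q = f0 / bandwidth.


Step 1: Q = f0 / bandwidth
Step 2: Q = 40.6 / 2.37
Q = 17.1


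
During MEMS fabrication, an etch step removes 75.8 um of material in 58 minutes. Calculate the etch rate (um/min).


Step 1: Etch rate = depth / time
Step 2: rate = 75.8 / 58
rate = 1.307 um/min


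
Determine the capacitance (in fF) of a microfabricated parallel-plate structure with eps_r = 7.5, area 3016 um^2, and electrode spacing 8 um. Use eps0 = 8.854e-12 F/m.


Step 1: Convert area to m^2: A = 3016e-12 m^2
Step 2: Convert gap to m: d = 8e-6 m
Step 3: C = eps0 * eps_r * A / d
C = 8.854e-12 * 7.5 * 3016e-12 / 8e-6
Step 4: Convert to fF (multiply by 1e15).
C = 25.03 fF


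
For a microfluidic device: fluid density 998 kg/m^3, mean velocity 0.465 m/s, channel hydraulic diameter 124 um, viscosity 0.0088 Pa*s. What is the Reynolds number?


Step 1: Convert Dh to meters: Dh = 124e-6 m
Step 2: Re = rho * v * Dh / mu
Re = 998 * 0.465 * 124e-6 / 0.0088
Re = 6.539


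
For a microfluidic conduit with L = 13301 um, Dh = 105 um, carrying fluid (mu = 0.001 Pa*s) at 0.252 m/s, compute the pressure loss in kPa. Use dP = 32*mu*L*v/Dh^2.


Step 1: Convert to SI: L = 13301e-6 m, Dh = 105e-6 m
Step 2: dP = 32 * 0.001 * 13301e-6 * 0.252 / (105e-6)^2
Step 3: dP = 9728.73 Pa
Step 4: Convert to kPa: dP = 9.73 kPa


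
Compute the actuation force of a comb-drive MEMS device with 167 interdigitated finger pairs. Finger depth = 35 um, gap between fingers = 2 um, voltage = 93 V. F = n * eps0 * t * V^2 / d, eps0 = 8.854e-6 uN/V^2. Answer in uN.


Step 1: Parameters: n=167, eps0=8.854e-6 uN/V^2, t=35 um, V=93 V, d=2 um
Step 2: V^2 = 8649
Step 3: F = 167 * 8.854e-6 * 35 * 8649 / 2
F = 223.8 uN


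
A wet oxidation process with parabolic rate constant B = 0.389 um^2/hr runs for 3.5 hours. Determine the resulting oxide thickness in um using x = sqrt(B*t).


Step 1: Compute B*t = 0.389 * 3.5 = 1.3615
Step 2: x = sqrt(1.3615)
x = 1.167 um


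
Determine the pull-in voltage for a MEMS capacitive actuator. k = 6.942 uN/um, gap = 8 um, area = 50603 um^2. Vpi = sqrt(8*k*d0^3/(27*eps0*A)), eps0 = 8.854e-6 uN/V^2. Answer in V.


Step 1: Compute numerator: 8 * k * d0^3 = 8 * 6.942 * 8^3 = 28434.432
Step 2: Compute denominator: 27 * eps0 * A = 27 * 8.854e-6 * 50603 = 12.097052
Step 3: Vpi = sqrt(28434.432 / 12.097052)
Vpi = 48.48 V


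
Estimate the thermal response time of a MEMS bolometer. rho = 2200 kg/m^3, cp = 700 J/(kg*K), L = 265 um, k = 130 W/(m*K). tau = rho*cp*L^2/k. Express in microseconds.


Step 1: Convert L to m: L = 265e-6 m
Step 2: L^2 = (265e-6)^2 = 7.0225e-08 m^2
Step 3: tau = 2200 * 700 * 7.0225e-08 / 130 = 8.3189615e-04 s
Step 4: Convert to microseconds (multiply by 1e6).
tau = 831.896 us


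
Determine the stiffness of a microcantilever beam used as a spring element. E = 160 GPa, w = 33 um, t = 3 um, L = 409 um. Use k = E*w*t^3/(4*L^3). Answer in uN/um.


Step 1: Convert E to consistent units (1 GPa = 1000 uN/um^2).
E = 160 GPa = 160000 uN/um^2
Step 2: Compute t^3 = 3^3 = 27
Step 3: Compute L^3 = 409^3 = 68417929
Step 4: k = 160000 * 33 * 27 / (4 * 68417929)
k = 0.5209 uN/um


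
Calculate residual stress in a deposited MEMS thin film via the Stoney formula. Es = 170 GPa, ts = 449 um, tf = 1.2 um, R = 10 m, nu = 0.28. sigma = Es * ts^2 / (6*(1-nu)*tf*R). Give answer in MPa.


Step 1: Compute numerator: Es * ts^2 = 170 * 449^2 = 34272170 (GPa*um^2)
Step 2: Compute denominator (R in um): 6*(1-nu)*tf*R = 6*0.72*1.2*10e6 = 51840000.0 (um^2)
Step 3: sigma (GPa) = 34272170 / 51840000.0 = 6.61114e-01 GPa
Step 4: Convert to MPa (x1000): sigma = 661.1 MPa


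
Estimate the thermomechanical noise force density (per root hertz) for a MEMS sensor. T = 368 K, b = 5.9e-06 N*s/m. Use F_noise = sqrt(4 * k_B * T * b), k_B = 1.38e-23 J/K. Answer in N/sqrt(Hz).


Step 1: Compute 4 * k_B * T * b
= 4 * 1.38e-23 * 368 * 5.9e-06
= 1.1985e-25 N^2/Hz
Step 2: F_noise = sqrt(1.1985e-25)
F_noise = 3.46e-13 N/sqrt(Hz)


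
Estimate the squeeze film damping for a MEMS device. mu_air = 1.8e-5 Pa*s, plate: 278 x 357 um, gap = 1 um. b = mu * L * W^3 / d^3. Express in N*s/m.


Step 1: Convert to SI.
L = 278e-6 m, W = 357e-6 m, d = 1e-6 m
Step 2: W^3 = (357e-6)^3 = 4.55e-11 m^3
Step 3: d^3 = (1e-6)^3 = 1.00e-18 m^3
Step 4: b = 1.8e-5 * 278e-6 * 4.55e-11 / 1.00e-18
b = 2.28e-01 N*s/m


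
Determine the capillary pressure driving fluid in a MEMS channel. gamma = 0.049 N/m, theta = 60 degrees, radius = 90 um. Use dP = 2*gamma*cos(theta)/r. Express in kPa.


Step 1: cos(60 deg) = 0.5
Step 2: Convert r to m: r = 90e-6 m
Step 3: dP = 2 * 0.049 * 0.5 / 90e-6 = 544.4 Pa
Step 4: Convert Pa to kPa (divide by 1000).
dP = 0.54 kPa


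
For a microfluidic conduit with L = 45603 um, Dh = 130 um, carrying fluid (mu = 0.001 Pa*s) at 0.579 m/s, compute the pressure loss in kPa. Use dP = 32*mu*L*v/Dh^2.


Step 1: Convert to SI: L = 45603e-6 m, Dh = 130e-6 m
Step 2: dP = 32 * 0.001 * 45603e-6 * 0.579 / (130e-6)^2
Step 3: dP = 49996.00 Pa
Step 4: Convert to kPa: dP = 50.0 kPa


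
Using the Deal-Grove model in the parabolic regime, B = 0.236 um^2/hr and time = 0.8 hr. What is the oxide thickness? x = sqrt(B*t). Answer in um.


Step 1: Compute B*t = 0.236 * 0.8 = 0.1888
Step 2: x = sqrt(0.1888)
x = 0.435 um


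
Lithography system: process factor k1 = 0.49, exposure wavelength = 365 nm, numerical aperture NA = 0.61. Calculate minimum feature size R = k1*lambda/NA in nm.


Step 1: Identify values: k1 = 0.49, lambda = 365 nm, NA = 0.61
Step 2: R = k1 * lambda / NA
R = 0.49 * 365 / 0.61
R = 293.2 nm


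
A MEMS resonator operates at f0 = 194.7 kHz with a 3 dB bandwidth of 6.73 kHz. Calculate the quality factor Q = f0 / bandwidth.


Step 1: Q = f0 / bandwidth
Step 2: Q = 194.7 / 6.73
Q = 28.9


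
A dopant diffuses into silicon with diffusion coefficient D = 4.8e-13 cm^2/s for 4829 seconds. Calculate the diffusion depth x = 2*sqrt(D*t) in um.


Step 1: Compute D*t = 4.8e-13 * 4829 = 2.31792e-09 cm^2
Step 2: sqrt(D*t) = 4.8145e-05 cm
Step 3: x = 2 * 4.8145e-05 cm = 9.629e-05 cm
Step 4: Convert to um (1 cm = 1e4 um): x = 0.963 um


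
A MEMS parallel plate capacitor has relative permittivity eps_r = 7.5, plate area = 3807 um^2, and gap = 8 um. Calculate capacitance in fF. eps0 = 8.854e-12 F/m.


Step 1: Convert area to m^2: A = 3807e-12 m^2
Step 2: Convert gap to m: d = 8e-6 m
Step 3: C = eps0 * eps_r * A / d
C = 8.854e-12 * 7.5 * 3807e-12 / 8e-6
Step 4: Convert to fF (multiply by 1e15).
C = 31.6 fF


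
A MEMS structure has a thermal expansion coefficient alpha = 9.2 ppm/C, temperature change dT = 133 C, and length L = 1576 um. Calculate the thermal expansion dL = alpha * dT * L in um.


Step 1: Convert CTE: alpha = 9.2 ppm/C = 9.2e-6 /C
Step 2: dL = 9.2e-6 * 133 * 1576
dL = 1.9284 um


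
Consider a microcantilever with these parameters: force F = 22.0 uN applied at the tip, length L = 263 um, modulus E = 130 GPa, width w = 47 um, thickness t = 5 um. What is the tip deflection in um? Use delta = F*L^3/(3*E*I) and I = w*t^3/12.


Step 1: Calculate the second moment of area.
I = w * t^3 / 12 = 47 * 5^3 / 12 = 489.5833 um^4
Step 2: Convert E to consistent units (1 GPa = 1000 uN/um^2).
E = 130 GPa = 130000 uN/um^2
Step 3: Calculate tip deflection.
delta = F * L^3 / (3 * E * I)
delta = 22.0 * 263^3 / (3 * 130000 * 489.5833)
delta = 2.096 um


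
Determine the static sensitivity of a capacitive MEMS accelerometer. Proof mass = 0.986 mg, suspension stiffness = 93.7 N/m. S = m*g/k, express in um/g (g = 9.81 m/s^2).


Step 1: Convert mass: m = 0.986 mg = 9.86e-07 kg
Step 2: S = m * g / k = 9.86e-07 * 9.81 / 93.7
Step 3: S = 1.03e-07 m/g
Step 4: Convert to um/g: S = 0.103 um/g


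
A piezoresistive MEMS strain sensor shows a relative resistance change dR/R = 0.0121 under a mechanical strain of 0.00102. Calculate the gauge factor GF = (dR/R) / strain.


Step 1: Identify values.
dR/R = 0.0121, strain = 0.00102
Step 2: GF = (dR/R) / strain = 0.0121 / 0.00102
GF = 11.9


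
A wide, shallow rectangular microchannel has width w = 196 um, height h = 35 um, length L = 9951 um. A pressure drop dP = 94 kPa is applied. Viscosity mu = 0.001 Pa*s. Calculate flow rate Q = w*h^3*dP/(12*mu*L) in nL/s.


Step 1: Convert all dimensions to SI (meters).
w = 196e-6 m, h = 35e-6 m, L = 9951e-6 m, dP = 94e3 Pa
Step 2: Q = w * h^3 * dP / (12 * mu * L)
Q = 196e-6 * (35e-6)^3 * 94e3 / (12 * 0.001 * 9951e-6) = 6.61515593e-09 m^3/s
Step 3: Convert Q from m^3/s to nL/s (1 m^3 = 1e12 nL, so multiply by 1e12).
Q = 6615.156 nL/s


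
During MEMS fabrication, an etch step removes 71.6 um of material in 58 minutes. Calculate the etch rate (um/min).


Step 1: Etch rate = depth / time
Step 2: rate = 71.6 / 58
rate = 1.234 um/min


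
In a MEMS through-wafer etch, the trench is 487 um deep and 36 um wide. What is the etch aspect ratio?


Step 1: AR = depth / width
Step 2: AR = 487 / 36
AR = 13.5


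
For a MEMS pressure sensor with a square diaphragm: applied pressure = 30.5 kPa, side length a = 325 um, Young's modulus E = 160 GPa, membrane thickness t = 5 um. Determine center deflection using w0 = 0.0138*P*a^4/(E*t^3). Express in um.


Step 1: Convert pressure to compatible units (E is in GPa, so P in GPa).
P = 30.5 kPa = 30.5e-6 GPa
Step 2: Compute numerator: 0.0138 * P * a^4.
a^4 = 325^4 = 11156640625
numerator = 0.0138 * 30.5e-6 * 11156640625 = 4.69583e+03
Step 3: Compute denominator: E * t^3 = 160 * 5^3 = 20000
Step 4: w0 = numerator / denominator = 4.69583e+03 / 20000 = 0.2348 um


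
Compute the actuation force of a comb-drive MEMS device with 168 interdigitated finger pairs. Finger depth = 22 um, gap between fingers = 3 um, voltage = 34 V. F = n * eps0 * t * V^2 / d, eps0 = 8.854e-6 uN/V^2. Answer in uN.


Step 1: Parameters: n=168, eps0=8.854e-6 uN/V^2, t=22 um, V=34 V, d=3 um
Step 2: V^2 = 1156
Step 3: F = 168 * 8.854e-6 * 22 * 1156 / 3
F = 12.61 uN


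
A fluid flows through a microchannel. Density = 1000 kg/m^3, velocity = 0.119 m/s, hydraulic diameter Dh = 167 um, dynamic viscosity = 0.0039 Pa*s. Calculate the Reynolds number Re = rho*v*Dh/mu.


Step 1: Convert Dh to meters: Dh = 167e-6 m
Step 2: Re = rho * v * Dh / mu
Re = 1000 * 0.119 * 167e-6 / 0.0039
Re = 5.096
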